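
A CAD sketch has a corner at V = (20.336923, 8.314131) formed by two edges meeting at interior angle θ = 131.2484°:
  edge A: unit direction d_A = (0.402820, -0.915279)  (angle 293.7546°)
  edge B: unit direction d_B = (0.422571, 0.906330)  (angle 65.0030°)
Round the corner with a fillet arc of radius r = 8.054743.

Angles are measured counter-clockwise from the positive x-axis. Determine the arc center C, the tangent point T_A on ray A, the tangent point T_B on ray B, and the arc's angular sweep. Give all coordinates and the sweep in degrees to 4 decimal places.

bisector direction at 359.3788° = (0.999941,-0.010842)
center distance |VC| = r/sin(θ/2) = 8.054743/sin(65.6242°) = 8.843028
C = V + |VC|·bis = (29.1794,8.2183)
T_A = V + ((C−V)·d_A)·d_A = V + 3.6497·d_A = (21.8071,4.9736)
T_B = V + ((C−V)·d_B)·d_B = V + 3.6497·d_B = (21.8792,11.6220)
sweep = 180° − θ = 48.7516°

center=(29.1794,8.2183) T_A=(21.8071,4.9736) T_B=(21.8792,11.6220) sweep=48.7516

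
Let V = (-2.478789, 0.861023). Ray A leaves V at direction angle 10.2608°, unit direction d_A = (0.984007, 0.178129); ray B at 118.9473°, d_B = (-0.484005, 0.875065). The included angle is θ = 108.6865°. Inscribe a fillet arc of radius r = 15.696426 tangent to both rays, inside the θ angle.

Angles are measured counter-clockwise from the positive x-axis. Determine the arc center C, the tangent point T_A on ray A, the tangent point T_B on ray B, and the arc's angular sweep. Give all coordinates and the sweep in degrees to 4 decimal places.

center=(5.8062,18.3123) T_A=(8.6022,2.8669) T_B=(-7.9292,10.7152) sweep=71.3135

bisector direction at 64.6041° = (0.428871,0.903366)
center distance |VC| = r/sin(θ/2) = 15.696426/sin(54.3432°) = 19.318113
C = V + |VC|·bis = (5.8062,18.3123)
T_A = V + ((C−V)·d_A)·d_A = V + 11.2611·d_A = (8.6022,2.8669)
T_B = V + ((C−V)·d_B)·d_B = V + 11.2611·d_B = (-7.9292,10.7152)
sweep = 180° − θ = 71.3135°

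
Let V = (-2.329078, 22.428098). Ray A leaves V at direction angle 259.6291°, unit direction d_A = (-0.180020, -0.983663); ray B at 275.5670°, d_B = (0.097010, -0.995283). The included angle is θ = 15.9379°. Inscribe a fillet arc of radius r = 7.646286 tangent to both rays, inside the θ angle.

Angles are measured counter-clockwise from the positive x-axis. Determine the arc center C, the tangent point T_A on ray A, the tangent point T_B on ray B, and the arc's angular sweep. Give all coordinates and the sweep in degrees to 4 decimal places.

center=(-4.6405,-32.6770) T_A=(-12.1619,-31.3005) T_B=(2.9697,-31.9352) sweep=164.0621

bisector direction at 267.5980° = (-0.041910,-0.999121)
center distance |VC| = r/sin(θ/2) = 7.646286/sin(7.9690°) = 55.153512
C = V + |VC|·bis = (-4.6405,-32.6770)
T_A = V + ((C−V)·d_A)·d_A = V + 54.6209·d_A = (-12.1619,-31.3005)
T_B = V + ((C−V)·d_B)·d_B = V + 54.6209·d_B = (2.9697,-31.9352)
sweep = 180° − θ = 164.0621°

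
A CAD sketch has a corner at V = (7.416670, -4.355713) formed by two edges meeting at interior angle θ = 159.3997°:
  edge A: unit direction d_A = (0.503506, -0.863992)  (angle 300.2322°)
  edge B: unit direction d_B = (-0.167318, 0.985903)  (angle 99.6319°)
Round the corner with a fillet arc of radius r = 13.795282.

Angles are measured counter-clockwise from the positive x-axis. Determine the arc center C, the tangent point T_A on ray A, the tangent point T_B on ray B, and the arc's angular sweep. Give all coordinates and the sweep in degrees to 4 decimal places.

bisector direction at 19.9321° = (0.940098,0.340905)
center distance |VC| = r/sin(θ/2) = 13.795282/sin(79.6998°) = 14.021240
C = V + |VC|·bis = (20.5980,0.4242)
T_A = V + ((C−V)·d_A)·d_A = V + 2.5071·d_A = (8.6790,-6.5218)
T_B = V + ((C−V)·d_B)·d_B = V + 2.5071·d_B = (6.9972,-1.8840)
sweep = 180° − θ = 20.6003°

center=(20.5980,0.4242) T_A=(8.6790,-6.5218) T_B=(6.9972,-1.8840) sweep=20.6003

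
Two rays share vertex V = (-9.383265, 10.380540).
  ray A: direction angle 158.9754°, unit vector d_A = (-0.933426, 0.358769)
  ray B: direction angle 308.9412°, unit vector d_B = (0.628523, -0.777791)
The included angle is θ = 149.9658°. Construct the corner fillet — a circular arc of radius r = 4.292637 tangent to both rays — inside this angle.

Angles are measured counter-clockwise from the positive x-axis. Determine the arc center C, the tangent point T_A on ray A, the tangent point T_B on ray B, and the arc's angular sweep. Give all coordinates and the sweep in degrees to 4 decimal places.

center=(-11.9982,6.7868) T_A=(-10.4582,10.7937) T_B=(-8.6595,9.4848) sweep=30.0342

bisector direction at 233.9583° = (-0.588374,-0.808589)
center distance |VC| = r/sin(θ/2) = 4.292637/sin(74.9829°) = 4.444420
C = V + |VC|·bis = (-11.9982,6.7868)
T_A = V + ((C−V)·d_A)·d_A = V + 1.1516·d_A = (-10.4582,10.7937)
T_B = V + ((C−V)·d_B)·d_B = V + 1.1516·d_B = (-8.6595,9.4848)
sweep = 180° − θ = 30.0342°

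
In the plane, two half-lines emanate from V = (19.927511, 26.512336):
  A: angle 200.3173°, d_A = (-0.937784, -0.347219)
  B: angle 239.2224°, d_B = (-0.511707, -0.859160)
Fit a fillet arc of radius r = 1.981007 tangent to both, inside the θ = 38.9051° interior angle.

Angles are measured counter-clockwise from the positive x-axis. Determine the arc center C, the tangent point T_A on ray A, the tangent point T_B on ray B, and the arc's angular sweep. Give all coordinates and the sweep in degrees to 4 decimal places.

bisector direction at 219.7698° = (-0.768620,-0.639705)
center distance |VC| = r/sin(θ/2) = 1.981007/sin(19.4525°) = 5.948504
C = V + |VC|·bis = (15.3554,22.7070)
T_A = V + ((C−V)·d_A)·d_A = V + 5.6089·d_A = (14.6675,24.5648)
T_B = V + ((C−V)·d_B)·d_B = V + 5.6089·d_B = (17.0574,21.6934)
sweep = 180° − θ = 141.0949°

center=(15.3554,22.7070) T_A=(14.6675,24.5648) T_B=(17.0574,21.6934) sweep=141.0949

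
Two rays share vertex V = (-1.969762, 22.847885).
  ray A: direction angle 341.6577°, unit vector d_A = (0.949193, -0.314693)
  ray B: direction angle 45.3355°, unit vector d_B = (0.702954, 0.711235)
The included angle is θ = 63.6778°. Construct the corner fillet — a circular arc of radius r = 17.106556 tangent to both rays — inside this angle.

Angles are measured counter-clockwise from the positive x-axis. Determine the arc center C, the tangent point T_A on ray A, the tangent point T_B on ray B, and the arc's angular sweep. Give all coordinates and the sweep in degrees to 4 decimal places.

center=(29.5622,30.4161) T_A=(24.1789,14.1786) T_B=(17.3954,42.4412) sweep=116.3222

bisector direction at 13.4966° = (0.972384,0.233388)
center distance |VC| = r/sin(θ/2) = 17.106556/sin(31.8389°) = 32.427480
C = V + |VC|·bis = (29.5622,30.4161)
T_A = V + ((C−V)·d_A)·d_A = V + 27.5483·d_A = (24.1789,14.1786)
T_B = V + ((C−V)·d_B)·d_B = V + 27.5483·d_B = (17.3954,42.4412)
sweep = 180° − θ = 116.3222°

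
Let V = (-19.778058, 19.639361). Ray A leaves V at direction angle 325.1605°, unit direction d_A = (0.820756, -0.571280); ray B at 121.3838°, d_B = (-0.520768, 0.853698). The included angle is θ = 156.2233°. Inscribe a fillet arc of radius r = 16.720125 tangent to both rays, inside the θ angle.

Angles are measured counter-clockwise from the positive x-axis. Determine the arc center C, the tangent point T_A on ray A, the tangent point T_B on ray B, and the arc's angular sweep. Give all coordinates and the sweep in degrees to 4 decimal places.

bisector direction at 43.2722° = (0.728106,0.685465)
center distance |VC| = r/sin(θ/2) = 16.720125/sin(78.1116°) = 17.086618
C = V + |VC|·bis = (-7.3372,31.3516)
T_A = V + ((C−V)·d_A)·d_A = V + 3.5199·d_A = (-16.8891,17.6285)
T_B = V + ((C−V)·d_B)·d_B = V + 3.5199·d_B = (-21.6111,22.6443)
sweep = 180° − θ = 23.7767°

center=(-7.3372,31.3516) T_A=(-16.8891,17.6285) T_B=(-21.6111,22.6443) sweep=23.7767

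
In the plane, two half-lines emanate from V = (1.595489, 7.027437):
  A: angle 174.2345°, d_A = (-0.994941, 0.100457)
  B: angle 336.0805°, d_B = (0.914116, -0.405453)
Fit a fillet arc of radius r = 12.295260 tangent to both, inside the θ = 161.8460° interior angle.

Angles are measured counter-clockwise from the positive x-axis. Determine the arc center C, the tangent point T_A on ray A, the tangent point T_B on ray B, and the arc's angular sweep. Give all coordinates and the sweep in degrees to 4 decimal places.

center=(-1.5940,-5.0083) T_A=(-0.3589,7.2248) T_B=(3.3911,6.2310) sweep=18.1540

bisector direction at 255.1575° = (-0.256163,-0.966634)
center distance |VC| = r/sin(θ/2) = 12.295260/sin(80.9230°) = 12.451183
C = V + |VC|·bis = (-1.5940,-5.0083)
T_A = V + ((C−V)·d_A)·d_A = V + 1.9643·d_A = (-0.3589,7.2248)
T_B = V + ((C−V)·d_B)·d_B = V + 1.9643·d_B = (3.3911,6.2310)
sweep = 180° − θ = 18.1540°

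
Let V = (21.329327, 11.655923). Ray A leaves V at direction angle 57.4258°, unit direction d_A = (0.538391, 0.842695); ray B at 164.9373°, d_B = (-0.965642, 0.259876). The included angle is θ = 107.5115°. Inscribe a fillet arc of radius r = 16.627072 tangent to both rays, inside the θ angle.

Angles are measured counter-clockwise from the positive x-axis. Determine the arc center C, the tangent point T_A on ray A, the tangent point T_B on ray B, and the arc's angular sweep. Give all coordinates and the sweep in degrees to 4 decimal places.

bisector direction at 111.1816° = (-0.361324,0.932440)
center distance |VC| = r/sin(θ/2) = 16.627072/sin(53.7557°) = 20.616232
C = V + |VC|·bis = (13.8802,30.8793)
T_A = V + ((C−V)·d_A)·d_A = V + 12.1889·d_A = (27.8917,21.9275)
T_B = V + ((C−V)·d_B)·d_B = V + 12.1889·d_B = (9.5592,14.8235)
sweep = 180° − θ = 72.4885°

center=(13.8802,30.8793) T_A=(27.8917,21.9275) T_B=(9.5592,14.8235) sweep=72.4885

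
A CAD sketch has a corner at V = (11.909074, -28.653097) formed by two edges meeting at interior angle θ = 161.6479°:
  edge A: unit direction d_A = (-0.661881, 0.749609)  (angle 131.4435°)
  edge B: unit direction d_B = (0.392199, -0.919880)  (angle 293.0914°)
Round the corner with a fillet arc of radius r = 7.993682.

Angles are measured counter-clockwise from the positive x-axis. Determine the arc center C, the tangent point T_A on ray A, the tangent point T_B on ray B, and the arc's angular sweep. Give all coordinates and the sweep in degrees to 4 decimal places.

bisector direction at 212.2675° = (-0.845565,-0.533872)
center distance |VC| = r/sin(θ/2) = 7.993682/sin(80.8239°) = 8.097303
C = V + |VC|·bis = (5.0623,-32.9760)
T_A = V + ((C−V)·d_A)·d_A = V + 1.2913·d_A = (11.0544,-27.6852)
T_B = V + ((C−V)·d_B)·d_B = V + 1.2913·d_B = (12.4155,-29.8409)
sweep = 180° − θ = 18.3521°

center=(5.0623,-32.9760) T_A=(11.0544,-27.6852) T_B=(12.4155,-29.8409) sweep=18.3521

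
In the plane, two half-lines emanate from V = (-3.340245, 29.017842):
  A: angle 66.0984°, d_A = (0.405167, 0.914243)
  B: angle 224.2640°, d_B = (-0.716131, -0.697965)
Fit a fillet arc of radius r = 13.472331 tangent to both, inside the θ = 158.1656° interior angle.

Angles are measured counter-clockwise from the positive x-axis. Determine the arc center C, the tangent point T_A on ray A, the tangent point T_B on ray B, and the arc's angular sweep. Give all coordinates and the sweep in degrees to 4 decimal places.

bisector direction at 145.1812° = (-0.820962,0.570983)
center distance |VC| = r/sin(θ/2) = 13.472331/sin(79.0828°) = 13.720649
C = V + |VC|·bis = (-14.6044,36.8521)
T_A = V + ((C−V)·d_A)·d_A = V + 2.5986·d_A = (-2.2874,31.3936)
T_B = V + ((C−V)·d_B)·d_B = V + 2.5986·d_B = (-5.2012,27.2041)
sweep = 180° − θ = 21.8344°

center=(-14.6044,36.8521) T_A=(-2.2874,31.3936) T_B=(-5.2012,27.2041) sweep=21.8344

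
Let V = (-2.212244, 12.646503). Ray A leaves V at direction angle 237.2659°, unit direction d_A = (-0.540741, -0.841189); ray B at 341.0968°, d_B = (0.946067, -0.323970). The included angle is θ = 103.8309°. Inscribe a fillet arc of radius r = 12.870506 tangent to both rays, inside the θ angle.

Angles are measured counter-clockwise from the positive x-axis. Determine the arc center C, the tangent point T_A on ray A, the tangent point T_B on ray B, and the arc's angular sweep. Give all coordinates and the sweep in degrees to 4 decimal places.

center=(3.1603,-2.7975) T_A=(-7.6662,4.1621) T_B=(7.3299,9.3789) sweep=76.1691

bisector direction at 289.1813° = (0.328559,-0.944483)
center distance |VC| = r/sin(θ/2) = 12.870506/sin(51.9154°) = 16.351777
C = V + |VC|·bis = (3.1603,-2.7975)
T_A = V + ((C−V)·d_A)·d_A = V + 10.0862·d_A = (-7.6662,4.1621)
T_B = V + ((C−V)·d_B)·d_B = V + 10.0862·d_B = (7.3299,9.3789)
sweep = 180° − θ = 76.1691°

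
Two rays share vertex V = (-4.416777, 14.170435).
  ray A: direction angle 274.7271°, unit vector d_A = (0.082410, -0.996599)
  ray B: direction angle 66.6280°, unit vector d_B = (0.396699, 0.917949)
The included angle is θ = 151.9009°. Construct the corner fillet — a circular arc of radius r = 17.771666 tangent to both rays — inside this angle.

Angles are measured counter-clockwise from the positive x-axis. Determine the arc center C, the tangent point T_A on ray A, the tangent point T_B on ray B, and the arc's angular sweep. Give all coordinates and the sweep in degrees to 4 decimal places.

center=(13.6609,11.2028) T_A=(-4.0503,9.7383) T_B=(-2.6525,18.2528) sweep=28.0991

bisector direction at 350.6775° = (0.986792,-0.161990)
center distance |VC| = r/sin(θ/2) = 17.771666/sin(75.9505°) = 18.319678
C = V + |VC|·bis = (13.6609,11.2028)
T_A = V + ((C−V)·d_A)·d_A = V + 4.4473·d_A = (-4.0503,9.7383)
T_B = V + ((C−V)·d_B)·d_B = V + 4.4473·d_B = (-2.6525,18.2528)
sweep = 180° − θ = 28.0991°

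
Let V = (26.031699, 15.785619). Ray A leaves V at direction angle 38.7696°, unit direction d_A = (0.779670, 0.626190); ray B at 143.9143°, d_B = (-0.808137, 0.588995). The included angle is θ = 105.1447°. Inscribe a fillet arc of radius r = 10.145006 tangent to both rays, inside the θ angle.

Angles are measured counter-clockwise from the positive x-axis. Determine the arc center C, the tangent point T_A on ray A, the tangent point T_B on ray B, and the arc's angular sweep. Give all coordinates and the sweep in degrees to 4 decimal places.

bisector direction at 91.3419° = (-0.023419,0.999726)
center distance |VC| = r/sin(θ/2) = 10.145006/sin(52.5724°) = 12.775132
C = V + |VC|·bis = (25.7325,28.5572)
T_A = V + ((C−V)·d_A)·d_A = V + 7.7642·d_A = (32.0852,20.6475)
T_B = V + ((C−V)·d_B)·d_B = V + 7.7642·d_B = (19.7572,20.3587)
sweep = 180° − θ = 74.8553°

center=(25.7325,28.5572) T_A=(32.0852,20.6475) T_B=(19.7572,20.3587) sweep=74.8553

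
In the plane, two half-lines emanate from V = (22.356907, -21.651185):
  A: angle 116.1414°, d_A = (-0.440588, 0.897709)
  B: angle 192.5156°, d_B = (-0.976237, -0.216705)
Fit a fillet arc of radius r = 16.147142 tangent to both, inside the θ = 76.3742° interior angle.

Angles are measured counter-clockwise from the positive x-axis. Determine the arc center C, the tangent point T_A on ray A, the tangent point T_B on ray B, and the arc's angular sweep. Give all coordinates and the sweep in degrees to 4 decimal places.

bisector direction at 154.3285° = (-0.901293,0.433211)
center distance |VC| = r/sin(θ/2) = 16.147142/sin(38.1871°) = 26.118280
C = V + |VC|·bis = (-1.1833,-10.3365)
T_A = V + ((C−V)·d_A)·d_A = V + 20.5289·d_A = (13.3121,-3.2222)
T_B = V + ((C−V)·d_B)·d_B = V + 20.5289·d_B = (2.3159,-26.0999)
sweep = 180° − θ = 103.6258°

center=(-1.1833,-10.3365) T_A=(13.3121,-3.2222) T_B=(2.3159,-26.0999) sweep=103.6258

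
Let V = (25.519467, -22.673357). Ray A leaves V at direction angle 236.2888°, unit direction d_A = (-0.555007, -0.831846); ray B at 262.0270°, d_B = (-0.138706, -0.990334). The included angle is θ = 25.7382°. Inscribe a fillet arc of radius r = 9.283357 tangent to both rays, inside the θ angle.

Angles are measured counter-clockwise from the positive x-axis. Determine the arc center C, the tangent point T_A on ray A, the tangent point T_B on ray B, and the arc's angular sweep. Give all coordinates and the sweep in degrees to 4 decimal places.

center=(10.6897,-61.6269) T_A=(2.9673,-56.4745) T_B=(19.8833,-62.9145) sweep=154.2618

bisector direction at 249.1579° = (-0.355794,-0.934564)
center distance |VC| = r/sin(θ/2) = 9.283357/sin(12.8691°) = 41.680918
C = V + |VC|·bis = (10.6897,-61.6269)
T_A = V + ((C−V)·d_A)·d_A = V + 40.6340·d_A = (2.9673,-56.4745)
T_B = V + ((C−V)·d_B)·d_B = V + 40.6340·d_B = (19.8833,-62.9145)
sweep = 180° − θ = 154.2618°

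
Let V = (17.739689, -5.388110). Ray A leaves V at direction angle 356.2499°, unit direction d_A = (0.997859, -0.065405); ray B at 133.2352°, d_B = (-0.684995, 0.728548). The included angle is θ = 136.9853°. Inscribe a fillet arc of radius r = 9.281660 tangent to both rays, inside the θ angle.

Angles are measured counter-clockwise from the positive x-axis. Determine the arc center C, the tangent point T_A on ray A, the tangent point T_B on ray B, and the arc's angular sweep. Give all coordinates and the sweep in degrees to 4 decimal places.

center=(21.9964,3.6345) T_A=(21.3894,-5.6273) T_B=(15.2343,-2.7234) sweep=43.0147

bisector direction at 64.7426° = (0.426686,0.904400)
center distance |VC| = r/sin(θ/2) = 9.281660/sin(68.4926°) = 9.976305
C = V + |VC|·bis = (21.9964,3.6345)
T_A = V + ((C−V)·d_A)·d_A = V + 3.6575·d_A = (21.3894,-5.6273)
T_B = V + ((C−V)·d_B)·d_B = V + 3.6575·d_B = (15.2343,-2.7234)
sweep = 180° − θ = 43.0147°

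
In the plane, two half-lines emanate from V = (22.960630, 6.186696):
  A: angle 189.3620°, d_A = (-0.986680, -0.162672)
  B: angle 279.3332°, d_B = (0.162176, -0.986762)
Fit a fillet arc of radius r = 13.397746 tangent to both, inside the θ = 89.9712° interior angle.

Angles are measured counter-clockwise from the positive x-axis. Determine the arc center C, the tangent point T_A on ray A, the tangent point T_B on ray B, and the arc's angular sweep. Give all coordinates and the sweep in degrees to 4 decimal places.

center=(11.9141,-9.2131) T_A=(9.7347,4.0062) T_B=(25.1345,-7.0403) sweep=90.0288

bisector direction at 234.3476° = (-0.582866,-0.812568)
center distance |VC| = r/sin(θ/2) = 13.397746/sin(44.9856°) = 18.952038
C = V + |VC|·bis = (11.9141,-9.2131)
T_A = V + ((C−V)·d_A)·d_A = V + 13.4045·d_A = (9.7347,4.0062)
T_B = V + ((C−V)·d_B)·d_B = V + 13.4045·d_B = (25.1345,-7.0403)
sweep = 180° − θ = 90.0288°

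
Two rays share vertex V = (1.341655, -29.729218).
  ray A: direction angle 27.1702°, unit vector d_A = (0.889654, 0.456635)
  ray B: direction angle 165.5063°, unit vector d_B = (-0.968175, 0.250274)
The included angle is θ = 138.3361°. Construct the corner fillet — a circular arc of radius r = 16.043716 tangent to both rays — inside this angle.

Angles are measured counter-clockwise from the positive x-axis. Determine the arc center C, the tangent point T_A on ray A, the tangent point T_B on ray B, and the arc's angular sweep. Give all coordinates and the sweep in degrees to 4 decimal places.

bisector direction at 96.3383° = (-0.110398,0.993887)
center distance |VC| = r/sin(θ/2) = 16.043716/sin(69.1680°) = 17.165893
C = V + |VC|·bis = (-0.5534,-12.6683)
T_A = V + ((C−V)·d_A)·d_A = V + 6.1047·d_A = (6.7727,-26.9416)
T_B = V + ((C−V)·d_B)·d_B = V + 6.1047·d_B = (-4.5687,-28.2014)
sweep = 180° − θ = 41.6639°

center=(-0.5534,-12.6683) T_A=(6.7727,-26.9416) T_B=(-4.5687,-28.2014) sweep=41.6639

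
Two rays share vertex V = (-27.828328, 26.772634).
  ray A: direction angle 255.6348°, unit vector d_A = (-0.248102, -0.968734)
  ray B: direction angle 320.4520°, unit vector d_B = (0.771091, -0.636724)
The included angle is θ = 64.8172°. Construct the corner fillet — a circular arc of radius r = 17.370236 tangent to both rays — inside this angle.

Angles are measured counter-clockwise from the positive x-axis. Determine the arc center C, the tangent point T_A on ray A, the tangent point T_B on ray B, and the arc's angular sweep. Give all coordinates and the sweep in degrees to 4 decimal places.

bisector direction at 288.0434° = (0.309737,-0.950822)
center distance |VC| = r/sin(θ/2) = 17.370236/sin(32.4086°) = 32.409967
C = V + |VC|·bis = (-17.7898,-4.0435)
T_A = V + ((C−V)·d_A)·d_A = V + 27.3620·d_A = (-34.6169,0.2661)
T_B = V + ((C−V)·d_B)·d_B = V + 27.3620·d_B = (-6.7297,9.3506)
sweep = 180° − θ = 115.1828°

center=(-17.7898,-4.0435) T_A=(-34.6169,0.2661) T_B=(-6.7297,9.3506) sweep=115.1828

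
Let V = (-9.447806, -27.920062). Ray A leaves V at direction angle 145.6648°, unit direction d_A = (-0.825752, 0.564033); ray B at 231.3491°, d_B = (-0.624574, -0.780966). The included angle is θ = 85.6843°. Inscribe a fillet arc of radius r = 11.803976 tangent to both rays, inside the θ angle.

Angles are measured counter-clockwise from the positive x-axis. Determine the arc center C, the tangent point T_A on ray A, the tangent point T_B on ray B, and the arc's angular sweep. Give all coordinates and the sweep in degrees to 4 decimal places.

bisector direction at 188.5070° = (-0.988998,-0.147929)
center distance |VC| = r/sin(θ/2) = 11.803976/sin(42.8421°) = 17.359276
C = V + |VC|·bis = (-26.6161,-30.4880)
T_A = V + ((C−V)·d_A)·d_A = V + 12.7283·d_A = (-19.9583,-20.7409)
T_B = V + ((C−V)·d_B)·d_B = V + 12.7283·d_B = (-17.3976,-37.8605)
sweep = 180° − θ = 94.3157°

center=(-26.6161,-30.4880) T_A=(-19.9583,-20.7409) T_B=(-17.3976,-37.8605) sweep=94.3157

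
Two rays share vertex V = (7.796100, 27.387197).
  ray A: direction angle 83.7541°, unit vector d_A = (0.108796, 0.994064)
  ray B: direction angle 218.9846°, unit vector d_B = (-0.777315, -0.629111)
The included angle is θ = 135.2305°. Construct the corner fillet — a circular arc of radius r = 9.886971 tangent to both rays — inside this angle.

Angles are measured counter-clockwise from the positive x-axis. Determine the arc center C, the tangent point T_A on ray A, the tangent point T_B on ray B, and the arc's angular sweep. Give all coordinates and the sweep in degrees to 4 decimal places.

bisector direction at 151.3693° = (-0.877727,0.479161)
center distance |VC| = r/sin(θ/2) = 9.886971/sin(67.6153°) = 10.692693
C = V + |VC|·bis = (-1.5892,32.5107)
T_A = V + ((C−V)·d_A)·d_A = V + 4.0720·d_A = (8.2391,31.4351)
T_B = V + ((C−V)·d_B)·d_B = V + 4.0720·d_B = (4.6308,24.8254)
sweep = 180° − θ = 44.7695°

center=(-1.5892,32.5107) T_A=(8.2391,31.4351) T_B=(4.6308,24.8254) sweep=44.7695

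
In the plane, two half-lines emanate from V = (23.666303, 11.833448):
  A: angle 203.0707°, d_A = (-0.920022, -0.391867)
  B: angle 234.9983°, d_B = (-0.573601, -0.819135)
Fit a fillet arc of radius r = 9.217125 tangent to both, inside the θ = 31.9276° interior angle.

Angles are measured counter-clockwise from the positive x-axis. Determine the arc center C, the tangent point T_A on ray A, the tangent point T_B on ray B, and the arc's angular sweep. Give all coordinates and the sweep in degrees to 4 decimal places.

bisector direction at 219.0345° = (-0.776767,-0.629788)
center distance |VC| = r/sin(θ/2) = 9.217125/sin(15.9638°) = 33.513166
C = V + |VC|·bis = (-2.3656,-9.2727)
T_A = V + ((C−V)·d_A)·d_A = V + 32.2208·d_A = (-5.9775,-0.7928)
T_B = V + ((C−V)·d_B)·d_B = V + 32.2208·d_B = (5.1845,-14.5597)
sweep = 180° − θ = 148.0724°

center=(-2.3656,-9.2727) T_A=(-5.9775,-0.7928) T_B=(5.1845,-14.5597) sweep=148.0724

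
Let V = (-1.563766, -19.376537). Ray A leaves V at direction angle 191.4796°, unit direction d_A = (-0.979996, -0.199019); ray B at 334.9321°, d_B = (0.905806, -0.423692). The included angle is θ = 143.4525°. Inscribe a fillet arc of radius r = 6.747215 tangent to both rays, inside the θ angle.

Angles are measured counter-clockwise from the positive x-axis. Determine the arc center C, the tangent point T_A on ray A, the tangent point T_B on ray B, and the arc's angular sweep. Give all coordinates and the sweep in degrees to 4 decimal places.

center=(-2.4044,-26.4322) T_A=(-3.7472,-19.8200) T_B=(0.4544,-20.3205) sweep=36.5475

bisector direction at 263.2058° = (-0.118303,-0.992978)
center distance |VC| = r/sin(θ/2) = 6.747215/sin(71.7262°) = 7.105554
C = V + |VC|·bis = (-2.4044,-26.4322)
T_A = V + ((C−V)·d_A)·d_A = V + 2.2280·d_A = (-3.7472,-19.8200)
T_B = V + ((C−V)·d_B)·d_B = V + 2.2280·d_B = (0.4544,-20.3205)
sweep = 180° − θ = 36.5475°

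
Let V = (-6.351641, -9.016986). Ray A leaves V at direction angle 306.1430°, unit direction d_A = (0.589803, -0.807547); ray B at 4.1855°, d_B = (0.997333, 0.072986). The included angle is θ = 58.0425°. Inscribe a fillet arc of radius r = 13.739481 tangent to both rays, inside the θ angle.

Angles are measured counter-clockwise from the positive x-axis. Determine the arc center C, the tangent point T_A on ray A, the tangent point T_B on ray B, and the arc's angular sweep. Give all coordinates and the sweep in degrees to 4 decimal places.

bisector direction at 335.1642° = (0.907516,-0.420018)
center distance |VC| = r/sin(θ/2) = 13.739481/sin(29.0212°) = 28.321004
C = V + |VC|·bis = (19.3501,-20.9123)
T_A = V + ((C−V)·d_A)·d_A = V + 24.7650·d_A = (8.2548,-29.0159)
T_B = V + ((C−V)·d_B)·d_B = V + 24.7650·d_B = (18.3473,-7.2095)
sweep = 180° − θ = 121.9575°

center=(19.3501,-20.9123) T_A=(8.2548,-29.0159) T_B=(18.3473,-7.2095) sweep=121.9575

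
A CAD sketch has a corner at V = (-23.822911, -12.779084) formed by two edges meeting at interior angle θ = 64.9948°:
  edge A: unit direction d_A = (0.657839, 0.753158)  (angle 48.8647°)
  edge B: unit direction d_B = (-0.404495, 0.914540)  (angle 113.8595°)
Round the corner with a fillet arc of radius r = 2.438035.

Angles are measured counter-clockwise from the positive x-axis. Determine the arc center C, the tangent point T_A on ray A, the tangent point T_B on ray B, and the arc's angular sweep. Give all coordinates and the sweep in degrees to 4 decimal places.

bisector direction at 81.3621° = (0.150189,0.988657)
center distance |VC| = r/sin(θ/2) = 2.438035/sin(32.4974°) = 4.537894
C = V + |VC|·bis = (-23.1414,-8.2927)
T_A = V + ((C−V)·d_A)·d_A = V + 3.8273·d_A = (-21.3051,-9.8965)
T_B = V + ((C−V)·d_B)·d_B = V + 3.8273·d_B = (-25.3710,-9.2788)
sweep = 180° − θ = 115.0052°

center=(-23.1414,-8.2927) T_A=(-21.3051,-9.8965) T_B=(-25.3710,-9.2788) sweep=115.0052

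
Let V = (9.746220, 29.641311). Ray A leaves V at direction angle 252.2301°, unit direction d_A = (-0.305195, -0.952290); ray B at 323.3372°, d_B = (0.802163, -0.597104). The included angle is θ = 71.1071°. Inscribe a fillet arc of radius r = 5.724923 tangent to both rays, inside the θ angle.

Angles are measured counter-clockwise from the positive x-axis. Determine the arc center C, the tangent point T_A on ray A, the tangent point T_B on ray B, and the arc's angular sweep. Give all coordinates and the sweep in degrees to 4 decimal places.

bisector direction at 287.7836° = (0.305424,-0.952217)
center distance |VC| = r/sin(θ/2) = 5.724923/sin(35.5536°) = 9.845712
C = V + |VC|·bis = (12.7533,20.2661)
T_A = V + ((C−V)·d_A)·d_A = V + 8.0102·d_A = (7.3015,22.0133)
T_B = V + ((C−V)·d_B)·d_B = V + 8.0102·d_B = (16.1717,24.8584)
sweep = 180° − θ = 108.8929°

center=(12.7533,20.2661) T_A=(7.3015,22.0133) T_B=(16.1717,24.8584) sweep=108.8929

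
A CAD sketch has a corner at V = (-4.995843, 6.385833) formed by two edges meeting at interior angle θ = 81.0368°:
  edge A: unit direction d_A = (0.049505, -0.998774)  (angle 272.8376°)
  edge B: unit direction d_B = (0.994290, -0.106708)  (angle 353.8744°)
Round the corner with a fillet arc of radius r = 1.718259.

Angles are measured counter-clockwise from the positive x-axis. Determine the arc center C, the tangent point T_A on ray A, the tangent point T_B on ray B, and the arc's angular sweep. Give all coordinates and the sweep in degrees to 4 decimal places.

bisector direction at 313.3560° = (0.686529,-0.727102)
center distance |VC| = r/sin(θ/2) = 1.718259/sin(40.5184°) = 2.644728
C = V + |VC|·bis = (-3.1802,4.4628)
T_A = V + ((C−V)·d_A)·d_A = V + 2.0105·d_A = (-4.8963,4.3778)
T_B = V + ((C−V)·d_B)·d_B = V + 2.0105·d_B = (-2.9968,6.1713)
sweep = 180° − θ = 98.9632°

center=(-3.1802,4.4628) T_A=(-4.8963,4.3778) T_B=(-2.9968,6.1713) sweep=98.9632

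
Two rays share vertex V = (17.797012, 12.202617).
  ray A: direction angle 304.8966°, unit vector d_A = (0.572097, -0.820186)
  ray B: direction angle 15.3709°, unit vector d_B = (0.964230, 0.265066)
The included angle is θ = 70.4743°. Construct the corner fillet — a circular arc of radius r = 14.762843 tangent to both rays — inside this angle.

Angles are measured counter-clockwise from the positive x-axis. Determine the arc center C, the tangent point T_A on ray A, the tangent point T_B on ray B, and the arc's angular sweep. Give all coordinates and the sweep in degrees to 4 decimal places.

bisector direction at 340.1337° = (0.940488,-0.339826)
center distance |VC| = r/sin(θ/2) = 14.762843/sin(35.2371°) = 25.587201
C = V + |VC|·bis = (41.8615,3.5074)
T_A = V + ((C−V)·d_A)·d_A = V + 20.8989·d_A = (29.7532,-4.9384)
T_B = V + ((C−V)·d_B)·d_B = V + 20.8989·d_B = (37.9483,17.7422)
sweep = 180° − θ = 109.5257°

center=(41.8615,3.5074) T_A=(29.7532,-4.9384) T_B=(37.9483,17.7422) sweep=109.5257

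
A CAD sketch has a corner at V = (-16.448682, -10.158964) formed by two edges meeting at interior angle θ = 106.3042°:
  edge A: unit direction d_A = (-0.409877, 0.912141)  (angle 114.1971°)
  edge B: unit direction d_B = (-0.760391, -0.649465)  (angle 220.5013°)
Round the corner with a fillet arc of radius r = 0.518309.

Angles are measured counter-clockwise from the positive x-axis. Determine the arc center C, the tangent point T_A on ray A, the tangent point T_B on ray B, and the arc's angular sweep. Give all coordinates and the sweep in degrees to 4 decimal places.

center=(-17.0807,-10.0171) T_A=(-16.6079,-9.8047) T_B=(-16.7440,-10.4112) sweep=73.6958

bisector direction at 167.3492° = (-0.975723,0.219008)
center distance |VC| = r/sin(θ/2) = 0.518309/sin(53.1521°) = 0.647700
C = V + |VC|·bis = (-17.0807,-10.0171)
T_A = V + ((C−V)·d_A)·d_A = V + 0.3884·d_A = (-16.6079,-9.8047)
T_B = V + ((C−V)·d_B)·d_B = V + 0.3884·d_B = (-16.7440,-10.4112)
sweep = 180° − θ = 73.6958°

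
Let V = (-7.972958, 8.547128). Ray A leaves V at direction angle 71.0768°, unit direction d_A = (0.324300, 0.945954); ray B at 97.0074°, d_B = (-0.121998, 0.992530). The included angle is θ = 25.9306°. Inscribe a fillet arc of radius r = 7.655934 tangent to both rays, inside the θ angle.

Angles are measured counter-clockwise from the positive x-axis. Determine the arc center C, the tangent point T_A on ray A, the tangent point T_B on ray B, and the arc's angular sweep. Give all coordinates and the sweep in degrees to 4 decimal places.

bisector direction at 84.0421° = (0.103798,0.994598)
center distance |VC| = r/sin(θ/2) = 7.655934/sin(12.9653°) = 34.123298
C = V + |VC|·bis = (-4.4310,42.4861)
T_A = V + ((C−V)·d_A)·d_A = V + 33.2534·d_A = (2.8111,40.0033)
T_B = V + ((C−V)·d_B)·d_B = V + 33.2534·d_B = (-12.0298,41.5521)
sweep = 180° − θ = 154.0694°

center=(-4.4310,42.4861) T_A=(2.8111,40.0033) T_B=(-12.0298,41.5521) sweep=154.0694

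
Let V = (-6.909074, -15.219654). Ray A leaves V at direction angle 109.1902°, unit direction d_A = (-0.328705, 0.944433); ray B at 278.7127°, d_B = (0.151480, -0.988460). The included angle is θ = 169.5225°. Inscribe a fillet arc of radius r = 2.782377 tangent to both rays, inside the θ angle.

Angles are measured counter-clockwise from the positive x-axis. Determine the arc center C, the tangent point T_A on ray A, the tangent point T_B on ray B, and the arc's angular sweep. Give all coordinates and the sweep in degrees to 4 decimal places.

bisector direction at 193.9514° = (-0.970500,-0.241100)
center distance |VC| = r/sin(θ/2) = 2.782377/sin(84.7613°) = 2.794048
C = V + |VC|·bis = (-9.6207,-15.8933)
T_A = V + ((C−V)·d_A)·d_A = V + 0.2551·d_A = (-6.9929,-14.9787)
T_B = V + ((C−V)·d_B)·d_B = V + 0.2551·d_B = (-6.8704,-15.4718)
sweep = 180° − θ = 10.4775°

center=(-9.6207,-15.8933) T_A=(-6.9929,-14.9787) T_B=(-6.8704,-15.4718) sweep=10.4775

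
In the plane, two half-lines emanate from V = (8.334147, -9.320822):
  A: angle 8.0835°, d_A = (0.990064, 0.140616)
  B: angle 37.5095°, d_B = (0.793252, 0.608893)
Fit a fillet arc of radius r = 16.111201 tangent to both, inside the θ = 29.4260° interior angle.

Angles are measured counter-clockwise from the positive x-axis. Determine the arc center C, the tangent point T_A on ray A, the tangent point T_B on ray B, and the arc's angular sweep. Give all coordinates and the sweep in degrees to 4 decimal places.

bisector direction at 22.7965° = (0.921887,0.387459)
center distance |VC| = r/sin(θ/2) = 16.111201/sin(14.7130°) = 63.435568
C = V + |VC|·bis = (66.8146,15.2579)
T_A = V + ((C−V)·d_A)·d_A = V + 61.3555·d_A = (69.0801,-0.6932)
T_B = V + ((C−V)·d_B)·d_B = V + 61.3555·d_B = (57.0046,28.0381)
sweep = 180° − θ = 150.5740°

center=(66.8146,15.2579) T_A=(69.0801,-0.6932) T_B=(57.0046,28.0381) sweep=150.5740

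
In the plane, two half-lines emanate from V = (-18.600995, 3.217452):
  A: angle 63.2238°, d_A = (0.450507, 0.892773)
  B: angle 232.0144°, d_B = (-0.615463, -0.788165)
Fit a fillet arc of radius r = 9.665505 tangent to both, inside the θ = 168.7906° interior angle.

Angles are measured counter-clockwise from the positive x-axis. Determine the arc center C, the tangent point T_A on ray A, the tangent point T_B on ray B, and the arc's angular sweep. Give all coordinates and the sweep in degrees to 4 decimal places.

bisector direction at 147.6191° = (-0.844507,0.535545)
center distance |VC| = r/sin(θ/2) = 9.665505/sin(84.3953°) = 9.711934
C = V + |VC|·bis = (-26.8028,8.4186)
T_A = V + ((C−V)·d_A)·d_A = V + 0.9485·d_A = (-18.1737,4.0643)
T_B = V + ((C−V)·d_B)·d_B = V + 0.9485·d_B = (-19.1848,2.4699)
sweep = 180° − θ = 11.2094°

center=(-26.8028,8.4186) T_A=(-18.1737,4.0643) T_B=(-19.1848,2.4699) sweep=11.2094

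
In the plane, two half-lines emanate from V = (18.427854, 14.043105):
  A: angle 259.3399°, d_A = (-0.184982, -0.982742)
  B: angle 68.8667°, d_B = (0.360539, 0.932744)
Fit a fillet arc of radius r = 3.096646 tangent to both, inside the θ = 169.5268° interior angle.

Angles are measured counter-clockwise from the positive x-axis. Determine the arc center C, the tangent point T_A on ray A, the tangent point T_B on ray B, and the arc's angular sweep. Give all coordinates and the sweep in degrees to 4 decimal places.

bisector direction at 344.1033° = (0.961757,-0.273904)
center distance |VC| = r/sin(θ/2) = 3.096646/sin(84.7634°) = 3.109625
C = V + |VC|·bis = (21.4186,13.1914)
T_A = V + ((C−V)·d_A)·d_A = V + 0.2838·d_A = (18.3754,13.7642)
T_B = V + ((C−V)·d_B)·d_B = V + 0.2838·d_B = (18.5302,14.3078)
sweep = 180° − θ = 10.4732°

center=(21.4186,13.1914) T_A=(18.3754,13.7642) T_B=(18.5302,14.3078) sweep=10.4732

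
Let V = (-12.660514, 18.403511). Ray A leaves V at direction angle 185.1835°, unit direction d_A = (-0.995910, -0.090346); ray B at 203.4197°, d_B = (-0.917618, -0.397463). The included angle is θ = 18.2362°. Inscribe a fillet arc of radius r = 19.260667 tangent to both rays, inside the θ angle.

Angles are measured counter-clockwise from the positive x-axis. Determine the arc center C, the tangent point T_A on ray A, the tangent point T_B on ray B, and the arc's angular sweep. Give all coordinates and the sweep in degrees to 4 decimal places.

bisector direction at 194.3016° = (-0.969009,-0.247026)
center distance |VC| = r/sin(θ/2) = 19.260667/sin(9.1181°) = 121.541418
C = V + |VC|·bis = (-130.4352,-11.6204)
T_A = V + ((C−V)·d_A)·d_A = V + 120.0056·d_A = (-132.1753,7.5615)
T_B = V + ((C−V)·d_B)·d_B = V + 120.0056·d_B = (-122.7798,-29.2943)
sweep = 180° − θ = 161.7638°

center=(-130.4352,-11.6204) T_A=(-132.1753,7.5615) T_B=(-122.7798,-29.2943) sweep=161.7638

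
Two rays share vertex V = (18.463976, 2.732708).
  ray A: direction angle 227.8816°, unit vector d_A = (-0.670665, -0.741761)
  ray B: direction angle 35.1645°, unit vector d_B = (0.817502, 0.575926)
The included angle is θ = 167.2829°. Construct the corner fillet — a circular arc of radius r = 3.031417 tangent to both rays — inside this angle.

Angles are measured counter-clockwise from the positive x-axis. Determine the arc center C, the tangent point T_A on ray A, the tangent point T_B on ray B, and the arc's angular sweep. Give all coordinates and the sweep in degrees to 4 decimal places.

bisector direction at 311.5231° = (0.662921,-0.748689)
center distance |VC| = r/sin(θ/2) = 3.031417/sin(83.6415°) = 3.050181
C = V + |VC|·bis = (20.4860,0.4491)
T_A = V + ((C−V)·d_A)·d_A = V + 0.3378·d_A = (18.2374,2.4821)
T_B = V + ((C−V)·d_B)·d_B = V + 0.3378·d_B = (18.7401,2.9273)
sweep = 180° − θ = 12.7171°

center=(20.4860,0.4491) T_A=(18.2374,2.4821) T_B=(18.7401,2.9273) sweep=12.7171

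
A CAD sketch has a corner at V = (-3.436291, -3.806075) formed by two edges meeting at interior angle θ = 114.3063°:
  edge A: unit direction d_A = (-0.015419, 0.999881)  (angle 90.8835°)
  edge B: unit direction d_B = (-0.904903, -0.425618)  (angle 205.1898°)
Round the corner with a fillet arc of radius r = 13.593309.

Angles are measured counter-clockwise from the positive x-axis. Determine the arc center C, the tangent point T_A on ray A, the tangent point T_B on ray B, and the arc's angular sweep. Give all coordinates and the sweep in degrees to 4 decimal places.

bisector direction at 148.0366° = (-0.848387,0.529377)
center distance |VC| = r/sin(θ/2) = 13.593309/sin(57.1531°) = 16.180134
C = V + |VC|·bis = (-17.1633,4.7593)
T_A = V + ((C−V)·d_A)·d_A = V + 8.7760·d_A = (-3.5716,4.9689)
T_B = V + ((C−V)·d_B)·d_B = V + 8.7760·d_B = (-11.3777,-7.5413)
sweep = 180° − θ = 65.6937°

center=(-17.1633,4.7593) T_A=(-3.5716,4.9689) T_B=(-11.3777,-7.5413) sweep=65.6937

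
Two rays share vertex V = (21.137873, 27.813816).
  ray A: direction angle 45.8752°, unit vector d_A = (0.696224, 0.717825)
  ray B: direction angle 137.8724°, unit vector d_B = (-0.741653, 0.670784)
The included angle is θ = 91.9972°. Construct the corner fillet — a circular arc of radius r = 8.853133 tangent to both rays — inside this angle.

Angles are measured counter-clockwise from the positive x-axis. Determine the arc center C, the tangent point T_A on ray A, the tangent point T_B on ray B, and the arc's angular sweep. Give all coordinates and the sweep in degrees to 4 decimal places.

center=(20.7354,40.1148) T_A=(27.0904,33.9511) T_B=(14.7969,33.5489) sweep=88.0028

bisector direction at 91.8738° = (-0.032698,0.999465)
center distance |VC| = r/sin(θ/2) = 8.853133/sin(45.9986°) = 12.307594
C = V + |VC|·bis = (20.7354,40.1148)
T_A = V + ((C−V)·d_A)·d_A = V + 8.5498·d_A = (27.0904,33.9511)
T_B = V + ((C−V)·d_B)·d_B = V + 8.5498·d_B = (14.7969,33.5489)
sweep = 180° − θ = 88.0028°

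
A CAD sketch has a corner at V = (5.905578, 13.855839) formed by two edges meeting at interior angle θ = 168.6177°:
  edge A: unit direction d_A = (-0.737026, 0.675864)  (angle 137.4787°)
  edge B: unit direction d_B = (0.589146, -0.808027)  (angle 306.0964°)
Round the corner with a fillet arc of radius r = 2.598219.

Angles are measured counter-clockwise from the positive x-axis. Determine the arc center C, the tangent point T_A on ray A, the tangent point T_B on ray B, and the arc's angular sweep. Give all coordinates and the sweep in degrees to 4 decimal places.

center=(3.9587,12.1159) T_A=(5.7147,14.0308) T_B=(6.0581,13.6466) sweep=11.3823

bisector direction at 221.7876° = (-0.745621,-0.666370)
center distance |VC| = r/sin(θ/2) = 2.598219/sin(84.3089°) = 2.611089
C = V + |VC|·bis = (3.9587,12.1159)
T_A = V + ((C−V)·d_A)·d_A = V + 0.2589·d_A = (5.7147,14.0308)
T_B = V + ((C−V)·d_B)·d_B = V + 0.2589·d_B = (6.0581,13.6466)
sweep = 180° − θ = 11.3823°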